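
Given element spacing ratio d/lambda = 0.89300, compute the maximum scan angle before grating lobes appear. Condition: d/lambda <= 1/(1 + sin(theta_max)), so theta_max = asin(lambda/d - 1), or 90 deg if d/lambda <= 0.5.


lambda/d - 1 = 1/0.89300 - 1 = 0.1198208
theta_max = asin(0.1198208) = 6.882 deg

6.882 deg


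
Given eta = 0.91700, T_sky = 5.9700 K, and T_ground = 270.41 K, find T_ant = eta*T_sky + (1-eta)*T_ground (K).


T_ant = 0.91700 * 5.9700 + (1 - 0.91700) * 270.41 = 27.92 K

27.92 K


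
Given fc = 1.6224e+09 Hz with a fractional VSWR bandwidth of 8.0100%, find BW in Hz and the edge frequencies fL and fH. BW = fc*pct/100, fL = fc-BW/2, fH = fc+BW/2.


BW = 1.6224e+09 * 8.0100/100 = 1.299542e+08 Hz
fL = 1.6224e+09 - 1.299542e+08/2 = 1.557e+09 Hz
fH = 1.6224e+09 + 1.299542e+08/2 = 1.687e+09 Hz

BW=1.300e+08 Hz, fL=1.557e+09 Hz, fH=1.687e+09 Hz


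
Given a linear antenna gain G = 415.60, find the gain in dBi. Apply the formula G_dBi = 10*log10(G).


G_dBi = 10 * log10(415.60) = 26.19 dBi

26.19 dBi


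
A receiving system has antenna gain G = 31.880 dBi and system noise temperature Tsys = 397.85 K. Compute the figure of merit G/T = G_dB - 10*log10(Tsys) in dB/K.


G/T = 31.880 - 10*log10(397.85) = 31.880 - 25.99719 = 5.883 dB/K

5.883 dB/K


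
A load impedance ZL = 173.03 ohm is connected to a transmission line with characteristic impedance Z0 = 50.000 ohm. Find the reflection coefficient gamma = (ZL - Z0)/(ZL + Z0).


gamma = (173.03 - 50.000) / (173.03 + 50.000) = 0.5516

0.5516


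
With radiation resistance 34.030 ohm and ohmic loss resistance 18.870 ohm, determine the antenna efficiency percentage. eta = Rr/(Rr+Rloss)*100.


eta = 34.030 / (34.030 + 18.870) * 100 = 64.33%

64.33%


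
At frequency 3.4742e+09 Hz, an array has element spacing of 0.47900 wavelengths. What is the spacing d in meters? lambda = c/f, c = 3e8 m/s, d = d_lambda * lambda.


lambda = c / f = 3.0000e+08 / 3.4742e+09 = 0.08635081 m
d = 0.47900 * 0.08635081 = 0.04136 m

0.04136 m


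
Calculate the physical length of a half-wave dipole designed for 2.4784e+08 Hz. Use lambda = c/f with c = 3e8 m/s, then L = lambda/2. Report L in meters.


lambda = c / f = 3.0000e+08 / 2.4784e+08 = 1.210458 m
L = lambda / 2 = 1.210458 / 2 = 0.6052 m

0.6052 m


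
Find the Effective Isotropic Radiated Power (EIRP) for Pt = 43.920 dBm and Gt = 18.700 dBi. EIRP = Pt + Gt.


EIRP = Pt + Gt = 43.920 + 18.700 = 62.62 dBm

62.62 dBm


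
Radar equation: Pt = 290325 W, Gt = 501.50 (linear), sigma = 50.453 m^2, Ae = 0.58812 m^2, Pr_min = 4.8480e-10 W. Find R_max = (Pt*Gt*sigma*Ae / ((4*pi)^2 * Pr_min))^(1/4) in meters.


R^4 = 290325*501.50*50.453*0.58812 / ((4*pi)^2 * 4.8480e-10) = 5.643207e+16
R_max = 5.643207e+16^0.25 = 15413 m

15413 m


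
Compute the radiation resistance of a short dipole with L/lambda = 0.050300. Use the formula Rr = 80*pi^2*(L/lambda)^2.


Rr = 80 * pi^2 * (0.050300)^2 = 80 * 9.869604 * 2.530090e-03 = 1.998 ohm

1.998 ohm


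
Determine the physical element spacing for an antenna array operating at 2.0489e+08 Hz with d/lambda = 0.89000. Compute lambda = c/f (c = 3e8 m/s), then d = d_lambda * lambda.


lambda = c / f = 3.0000e+08 / 2.0489e+08 = 1.464200 m
d = 0.89000 * 1.464200 = 1.303 m

1.303 m


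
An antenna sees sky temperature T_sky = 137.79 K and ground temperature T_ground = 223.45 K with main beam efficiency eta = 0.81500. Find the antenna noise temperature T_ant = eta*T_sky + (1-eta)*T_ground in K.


T_ant = 0.81500 * 137.79 + (1 - 0.81500) * 223.45 = 153.6 K

153.6 K


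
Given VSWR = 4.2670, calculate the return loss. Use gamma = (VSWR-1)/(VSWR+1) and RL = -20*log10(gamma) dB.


gamma = (4.2670 - 1) / (4.2670 + 1) = 0.6202772
RL = -20 * log10(0.6202772) = 4.148 dB

4.148 dB


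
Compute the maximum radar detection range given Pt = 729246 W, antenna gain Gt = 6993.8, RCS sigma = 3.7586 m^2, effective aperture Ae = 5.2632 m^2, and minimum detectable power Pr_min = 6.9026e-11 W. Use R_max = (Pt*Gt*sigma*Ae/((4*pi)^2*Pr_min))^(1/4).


R^4 = 729246*6993.8*3.7586*5.2632 / ((4*pi)^2 * 6.9026e-11) = 9.256159e+18
R_max = 9.256159e+18^0.25 = 55158 m

55158 m


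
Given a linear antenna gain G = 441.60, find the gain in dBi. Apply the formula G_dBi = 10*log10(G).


G_dBi = 10 * log10(441.60) = 26.45 dBi

26.45 dBi


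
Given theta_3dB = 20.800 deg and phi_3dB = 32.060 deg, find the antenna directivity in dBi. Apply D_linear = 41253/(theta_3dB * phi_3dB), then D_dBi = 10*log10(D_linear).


D_linear = 41253 / (20.800 * 32.060) = 61.86267
D_dBi = 10 * log10(61.86267) = 17.91 dBi

17.91 dBi


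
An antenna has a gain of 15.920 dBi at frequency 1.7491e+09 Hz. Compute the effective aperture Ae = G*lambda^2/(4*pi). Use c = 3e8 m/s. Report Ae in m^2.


lambda = c / f = 3.0000e+08 / 1.7491e+09 = 0.1715168 m
G_linear = 10^(15.920/10) = 39.08409
Ae = G_linear * lambda^2 / (4*pi) = 39.08409 * 0.1715168^2 / (4*pi) = 0.09150 m^2

0.09150 m^2


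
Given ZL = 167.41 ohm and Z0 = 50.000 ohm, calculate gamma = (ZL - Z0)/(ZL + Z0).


gamma = (167.41 - 50.000) / (167.41 + 50.000) = 0.5400

0.5400


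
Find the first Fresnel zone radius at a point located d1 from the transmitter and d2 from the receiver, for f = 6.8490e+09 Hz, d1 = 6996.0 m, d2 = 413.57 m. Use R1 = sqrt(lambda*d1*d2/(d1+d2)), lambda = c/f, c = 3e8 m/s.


lambda = c / f = 3.0000e+08 / 6.8490e+09 = 0.04380201 m
R1 = sqrt(0.04380201 * 6996.0 * 413.57 / (6996.0 + 413.57)) = 4.136 m

4.136 m


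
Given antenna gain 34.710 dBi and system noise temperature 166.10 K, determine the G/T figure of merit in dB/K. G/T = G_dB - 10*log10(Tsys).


G/T = 34.710 - 10*log10(166.10) = 34.710 - 22.20370 = 12.51 dB/K

12.51 dB/K


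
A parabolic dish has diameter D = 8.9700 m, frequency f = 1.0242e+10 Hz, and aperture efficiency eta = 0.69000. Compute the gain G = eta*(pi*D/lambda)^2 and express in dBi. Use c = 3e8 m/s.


lambda = c / f = 3.0000e+08 / 1.0242e+10 = 0.02929115 m
G_linear = 0.69000 * (pi * 8.9700 / 0.02929115)^2 = 638647.0
G_dBi = 10 * log10(638647.0) = 58.05 dBi

58.05 dBi


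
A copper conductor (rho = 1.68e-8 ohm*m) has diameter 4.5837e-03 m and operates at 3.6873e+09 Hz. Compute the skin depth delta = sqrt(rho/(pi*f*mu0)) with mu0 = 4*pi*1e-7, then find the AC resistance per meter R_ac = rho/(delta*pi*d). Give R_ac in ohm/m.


delta = sqrt(1.68e-8 / (pi * 3.6873e+09 * 4*pi*1e-7)) = 1.074288e-06 m
R_ac = 1.68e-8 / (1.074288e-06 * pi * 4.5837e-03) = 1.086 ohm/m

1.086 ohm/m


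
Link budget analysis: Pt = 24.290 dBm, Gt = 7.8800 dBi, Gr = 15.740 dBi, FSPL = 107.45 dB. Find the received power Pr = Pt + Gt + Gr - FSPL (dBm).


Pr = 24.290 + 7.8800 + 15.740 - 107.45 = -59.54 dBm

-59.54 dBm


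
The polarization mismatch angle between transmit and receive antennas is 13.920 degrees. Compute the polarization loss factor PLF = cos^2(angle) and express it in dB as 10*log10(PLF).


PLF_linear = cos^2(13.920 deg) = 0.9421276
PLF_dB = 10 * log10(0.9421276) = -0.2589 dB

-0.2589 dB


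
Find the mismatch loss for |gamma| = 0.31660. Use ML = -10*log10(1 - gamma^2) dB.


ML = -10 * log10(1 - 0.31660^2) = -10 * log10(0.89976444) = 0.4587 dB

0.4587 dB


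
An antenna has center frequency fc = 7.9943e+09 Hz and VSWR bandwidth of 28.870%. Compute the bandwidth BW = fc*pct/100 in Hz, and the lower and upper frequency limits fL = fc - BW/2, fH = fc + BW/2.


BW = 7.9943e+09 * 28.870/100 = 2.307954e+09 Hz
fL = 7.9943e+09 - 2.307954e+09/2 = 6.840e+09 Hz
fH = 7.9943e+09 + 2.307954e+09/2 = 9.148e+09 Hz

BW=2.308e+09 Hz, fL=6.840e+09 Hz, fH=9.148e+09 Hz


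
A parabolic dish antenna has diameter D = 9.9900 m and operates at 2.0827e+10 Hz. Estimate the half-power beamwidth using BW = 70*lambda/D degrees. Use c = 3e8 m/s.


lambda = c / f = 3.0000e+08 / 2.0827e+10 = 0.01440438 m
BW = 70 * 0.01440438 / 9.9900 = 0.1009 deg

0.1009 deg


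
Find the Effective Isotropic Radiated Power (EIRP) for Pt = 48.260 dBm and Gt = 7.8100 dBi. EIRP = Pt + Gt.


EIRP = Pt + Gt = 48.260 + 7.8100 = 56.07 dBm

56.07 dBm


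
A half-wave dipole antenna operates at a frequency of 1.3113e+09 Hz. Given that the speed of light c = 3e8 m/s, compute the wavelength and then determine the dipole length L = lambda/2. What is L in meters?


lambda = c / f = 3.0000e+08 / 1.3113e+09 = 0.2287806 m
L = lambda / 2 = 0.2287806 / 2 = 0.1144 m

0.1144 m


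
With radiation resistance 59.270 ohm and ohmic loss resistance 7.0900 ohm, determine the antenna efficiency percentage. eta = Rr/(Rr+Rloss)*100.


eta = 59.270 / (59.270 + 7.0900) * 100 = 89.32%

89.32%


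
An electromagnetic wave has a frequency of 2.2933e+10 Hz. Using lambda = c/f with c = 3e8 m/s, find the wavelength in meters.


lambda = c / f = 3.0000e+08 / 2.2933e+10 = 0.01308 m

0.01308 m


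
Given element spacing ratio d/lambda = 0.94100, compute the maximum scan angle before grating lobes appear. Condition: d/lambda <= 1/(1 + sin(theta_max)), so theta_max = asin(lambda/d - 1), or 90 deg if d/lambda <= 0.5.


lambda/d - 1 = 1/0.94100 - 1 = 0.06269926
theta_max = asin(0.06269926) = 3.595 deg

3.595 deg


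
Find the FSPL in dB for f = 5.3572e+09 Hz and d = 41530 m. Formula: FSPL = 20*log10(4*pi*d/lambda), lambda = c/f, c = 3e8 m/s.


lambda = c / f = 3.0000e+08 / 5.3572e+09 = 0.05599940 m
FSPL = 20 * log10(4*pi*41530/0.05599940) = 139.4 dB

139.4 dB


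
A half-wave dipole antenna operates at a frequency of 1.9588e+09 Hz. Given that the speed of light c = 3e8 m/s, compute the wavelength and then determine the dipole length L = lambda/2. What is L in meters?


lambda = c / f = 3.0000e+08 / 1.9588e+09 = 0.1531550 m
L = lambda / 2 = 0.1531550 / 2 = 0.07658 m

0.07658 m


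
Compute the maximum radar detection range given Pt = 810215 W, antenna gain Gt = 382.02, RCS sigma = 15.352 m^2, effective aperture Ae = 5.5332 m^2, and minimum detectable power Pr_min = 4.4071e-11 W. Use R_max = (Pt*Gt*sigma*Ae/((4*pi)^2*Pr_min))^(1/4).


R^4 = 810215*382.02*15.352*5.5332 / ((4*pi)^2 * 4.4071e-11) = 3.777940e+18
R_max = 3.777940e+18^0.25 = 44087 m

44087 m


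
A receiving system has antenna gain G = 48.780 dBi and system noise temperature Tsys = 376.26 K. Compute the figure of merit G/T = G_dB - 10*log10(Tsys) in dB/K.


G/T = 48.780 - 10*log10(376.26) = 48.780 - 25.75488 = 23.03 dB/K

23.03 dB/K


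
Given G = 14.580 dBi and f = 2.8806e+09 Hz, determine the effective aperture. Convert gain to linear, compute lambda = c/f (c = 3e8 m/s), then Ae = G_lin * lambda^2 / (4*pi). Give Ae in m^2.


lambda = c / f = 3.0000e+08 / 2.8806e+09 = 0.1041450 m
G_linear = 10^(14.580/10) = 28.70781
Ae = G_linear * lambda^2 / (4*pi) = 28.70781 * 0.1041450^2 / (4*pi) = 0.02478 m^2

0.02478 m^2


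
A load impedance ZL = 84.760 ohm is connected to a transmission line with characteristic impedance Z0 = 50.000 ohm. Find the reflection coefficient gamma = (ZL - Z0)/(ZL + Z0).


gamma = (84.760 - 50.000) / (84.760 + 50.000) = 0.2579

0.2579


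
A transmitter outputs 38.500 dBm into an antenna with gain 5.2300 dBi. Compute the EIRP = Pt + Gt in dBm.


EIRP = Pt + Gt = 38.500 + 5.2300 = 43.73 dBm

43.73 dBm


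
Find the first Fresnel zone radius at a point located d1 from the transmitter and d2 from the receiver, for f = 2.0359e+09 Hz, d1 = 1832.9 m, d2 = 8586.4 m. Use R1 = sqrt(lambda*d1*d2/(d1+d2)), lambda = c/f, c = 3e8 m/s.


lambda = c / f = 3.0000e+08 / 2.0359e+09 = 0.1473550 m
R1 = sqrt(0.1473550 * 1832.9 * 8586.4 / (1832.9 + 8586.4)) = 14.92 m

14.92 m


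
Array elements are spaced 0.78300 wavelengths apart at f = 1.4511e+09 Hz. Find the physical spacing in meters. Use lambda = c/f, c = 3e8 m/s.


lambda = c / f = 3.0000e+08 / 1.4511e+09 = 0.2067397 m
d = 0.78300 * 0.2067397 = 0.1619 m

0.1619 m


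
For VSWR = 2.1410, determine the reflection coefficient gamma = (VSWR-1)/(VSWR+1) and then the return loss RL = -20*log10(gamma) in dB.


gamma = (2.1410 - 1) / (2.1410 + 1) = 0.3632601
RL = -20 * log10(0.3632601) = 8.796 dB

8.796 dB


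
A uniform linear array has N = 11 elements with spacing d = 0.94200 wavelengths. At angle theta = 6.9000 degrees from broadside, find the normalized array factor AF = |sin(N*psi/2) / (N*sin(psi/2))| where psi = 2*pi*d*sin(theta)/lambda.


psi = 2*pi*0.94200*sin(6.9000 deg) = 0.7110612 rad
AF = |sin(11*0.7110612/2) / (11*sin(0.7110612/2))| = 0.1817

0.1817


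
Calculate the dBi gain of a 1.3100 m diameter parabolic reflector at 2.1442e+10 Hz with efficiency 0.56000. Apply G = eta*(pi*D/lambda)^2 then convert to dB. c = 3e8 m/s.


lambda = c / f = 3.0000e+08 / 2.1442e+10 = 0.01399123 m
G_linear = 0.56000 * (pi * 1.3100 / 0.01399123)^2 = 48452.77
G_dBi = 10 * log10(48452.77) = 46.85 dBi

46.85 dBi


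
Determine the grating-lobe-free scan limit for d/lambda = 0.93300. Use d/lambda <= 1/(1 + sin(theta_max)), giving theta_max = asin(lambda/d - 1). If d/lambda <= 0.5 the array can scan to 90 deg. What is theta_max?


lambda/d - 1 = 1/0.93300 - 1 = 0.07181136
theta_max = asin(0.07181136) = 4.118 deg

4.118 deg


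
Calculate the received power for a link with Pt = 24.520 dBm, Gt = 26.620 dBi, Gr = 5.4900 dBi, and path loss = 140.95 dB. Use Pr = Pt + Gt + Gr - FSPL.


Pr = 24.520 + 26.620 + 5.4900 - 140.95 = -84.32 dBm

-84.32 dBm


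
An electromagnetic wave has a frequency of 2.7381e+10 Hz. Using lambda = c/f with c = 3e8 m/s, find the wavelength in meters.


lambda = c / f = 3.0000e+08 / 2.7381e+10 = 0.01096 m

0.01096 m


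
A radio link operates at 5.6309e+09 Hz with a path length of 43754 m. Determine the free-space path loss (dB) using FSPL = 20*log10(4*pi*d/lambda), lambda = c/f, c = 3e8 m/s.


lambda = c / f = 3.0000e+08 / 5.6309e+09 = 0.05327745 m
FSPL = 20 * log10(4*pi*43754/0.05327745) = 140.3 dB

140.3 dB


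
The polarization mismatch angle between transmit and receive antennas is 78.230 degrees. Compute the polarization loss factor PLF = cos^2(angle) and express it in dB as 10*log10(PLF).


PLF_linear = cos^2(78.230 deg) = 0.04160926
PLF_dB = 10 * log10(0.04160926) = -13.81 dB

-13.81 dB


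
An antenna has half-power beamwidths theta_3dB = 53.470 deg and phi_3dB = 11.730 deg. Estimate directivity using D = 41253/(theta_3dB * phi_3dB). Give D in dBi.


D_linear = 41253 / (53.470 * 11.730) = 65.77295
D_dBi = 10 * log10(65.77295) = 18.18 dBi

18.18 dBi


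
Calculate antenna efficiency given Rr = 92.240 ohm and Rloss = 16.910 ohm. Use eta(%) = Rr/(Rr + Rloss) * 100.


eta = 92.240 / (92.240 + 16.910) * 100 = 84.51%

84.51%


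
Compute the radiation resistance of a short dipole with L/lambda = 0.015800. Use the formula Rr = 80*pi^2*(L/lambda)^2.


Rr = 80 * pi^2 * (0.015800)^2 = 80 * 9.869604 * 2.496400e-04 = 0.1971 ohm

0.1971 ohm


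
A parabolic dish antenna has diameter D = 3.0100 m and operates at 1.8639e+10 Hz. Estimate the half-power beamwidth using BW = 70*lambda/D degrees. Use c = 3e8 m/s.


lambda = c / f = 3.0000e+08 / 1.8639e+10 = 0.01609528 m
BW = 70 * 0.01609528 / 3.0100 = 0.3743 deg

0.3743 deg


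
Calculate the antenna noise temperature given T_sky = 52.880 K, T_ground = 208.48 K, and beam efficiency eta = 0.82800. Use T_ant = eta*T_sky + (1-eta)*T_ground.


T_ant = 0.82800 * 52.880 + (1 - 0.82800) * 208.48 = 79.64 K

79.64 K


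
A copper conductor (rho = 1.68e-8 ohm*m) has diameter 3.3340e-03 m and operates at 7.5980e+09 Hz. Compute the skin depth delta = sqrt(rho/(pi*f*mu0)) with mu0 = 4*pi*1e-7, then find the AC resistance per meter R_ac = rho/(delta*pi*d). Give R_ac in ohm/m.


delta = sqrt(1.68e-8 / (pi * 7.5980e+09 * 4*pi*1e-7)) = 7.483851e-07 m
R_ac = 1.68e-8 / (7.483851e-07 * pi * 3.3340e-03) = 2.143 ohm/m

2.143 ohm/m


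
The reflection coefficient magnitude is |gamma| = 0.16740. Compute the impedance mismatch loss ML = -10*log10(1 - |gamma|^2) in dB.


ML = -10 * log10(1 - 0.16740^2) = -10 * log10(0.97197724) = 0.1234 dB

0.1234 dB


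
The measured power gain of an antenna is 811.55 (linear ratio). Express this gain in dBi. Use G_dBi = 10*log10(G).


G_dBi = 10 * log10(811.55) = 29.09 dBi

29.09 dBi


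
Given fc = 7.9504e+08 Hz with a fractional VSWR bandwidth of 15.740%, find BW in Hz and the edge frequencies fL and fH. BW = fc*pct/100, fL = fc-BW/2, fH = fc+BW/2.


BW = 7.9504e+08 * 15.740/100 = 1.251393e+08 Hz
fL = 7.9504e+08 - 1.251393e+08/2 = 7.325e+08 Hz
fH = 7.9504e+08 + 1.251393e+08/2 = 8.576e+08 Hz

BW=1.251e+08 Hz, fL=7.325e+08 Hz, fH=8.576e+08 Hz


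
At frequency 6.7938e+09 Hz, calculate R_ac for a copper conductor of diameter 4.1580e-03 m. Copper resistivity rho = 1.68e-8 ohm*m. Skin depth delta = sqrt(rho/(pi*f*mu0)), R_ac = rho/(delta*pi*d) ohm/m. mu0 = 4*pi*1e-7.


delta = sqrt(1.68e-8 / (pi * 6.7938e+09 * 4*pi*1e-7)) = 7.914407e-07 m
R_ac = 1.68e-8 / (7.914407e-07 * pi * 4.1580e-03) = 1.625 ohm/m

1.625 ohm/m


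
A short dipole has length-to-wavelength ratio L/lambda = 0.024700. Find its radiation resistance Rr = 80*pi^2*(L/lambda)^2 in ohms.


Rr = 80 * pi^2 * (0.024700)^2 = 80 * 9.869604 * 6.100900e-04 = 0.4817 ohm

0.4817 ohm


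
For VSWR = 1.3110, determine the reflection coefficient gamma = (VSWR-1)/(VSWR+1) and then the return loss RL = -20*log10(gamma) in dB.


gamma = (1.3110 - 1) / (1.3110 + 1) = 0.1345738
RL = -20 * log10(0.1345738) = 17.42 dB

17.42 dB


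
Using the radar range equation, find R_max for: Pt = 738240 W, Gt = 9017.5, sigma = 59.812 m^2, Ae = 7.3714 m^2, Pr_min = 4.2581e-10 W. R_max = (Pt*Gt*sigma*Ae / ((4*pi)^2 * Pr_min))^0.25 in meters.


R^4 = 738240*9017.5*59.812*7.3714 / ((4*pi)^2 * 4.2581e-10) = 4.365022e+19
R_max = 4.365022e+19^0.25 = 81282 m

81282 m


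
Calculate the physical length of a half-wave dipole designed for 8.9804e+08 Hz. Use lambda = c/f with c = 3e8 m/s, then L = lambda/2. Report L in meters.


lambda = c / f = 3.0000e+08 / 8.9804e+08 = 0.3340608 m
L = lambda / 2 = 0.3340608 / 2 = 0.1670 m

0.1670 m


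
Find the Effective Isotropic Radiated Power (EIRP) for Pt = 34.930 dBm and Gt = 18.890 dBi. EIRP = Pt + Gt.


EIRP = Pt + Gt = 34.930 + 18.890 = 53.82 dBm

53.82 dBm


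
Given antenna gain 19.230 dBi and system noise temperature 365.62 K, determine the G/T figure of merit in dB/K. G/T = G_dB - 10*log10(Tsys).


G/T = 19.230 - 10*log10(365.62) = 19.230 - 25.63030 = -6.400 dB/K

-6.400 dB/K


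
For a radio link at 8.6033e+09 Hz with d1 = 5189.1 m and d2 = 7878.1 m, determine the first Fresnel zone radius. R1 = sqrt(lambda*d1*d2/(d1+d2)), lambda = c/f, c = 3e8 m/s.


lambda = c / f = 3.0000e+08 / 8.6033e+09 = 0.03487034 m
R1 = sqrt(0.03487034 * 5189.1 * 7878.1 / (5189.1 + 7878.1)) = 10.44 m

10.44 m


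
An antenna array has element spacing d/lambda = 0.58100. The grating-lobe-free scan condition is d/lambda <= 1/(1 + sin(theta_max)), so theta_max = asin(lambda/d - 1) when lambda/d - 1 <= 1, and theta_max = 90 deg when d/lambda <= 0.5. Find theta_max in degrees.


lambda/d - 1 = 1/0.58100 - 1 = 0.7211704
theta_max = asin(0.7211704) = 46.15 deg

46.15 deg


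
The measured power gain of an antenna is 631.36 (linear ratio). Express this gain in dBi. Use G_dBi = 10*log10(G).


G_dBi = 10 * log10(631.36) = 28.00 dBi

28.00 dBi


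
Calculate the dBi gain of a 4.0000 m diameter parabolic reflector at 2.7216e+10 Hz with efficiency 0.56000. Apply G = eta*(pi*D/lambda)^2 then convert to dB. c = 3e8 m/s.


lambda = c / f = 3.0000e+08 / 2.7216e+10 = 0.01102293 m
G_linear = 0.56000 * (pi * 4.0000 / 0.01102293)^2 = 727802.7
G_dBi = 10 * log10(727802.7) = 58.62 dBi

58.62 dBi


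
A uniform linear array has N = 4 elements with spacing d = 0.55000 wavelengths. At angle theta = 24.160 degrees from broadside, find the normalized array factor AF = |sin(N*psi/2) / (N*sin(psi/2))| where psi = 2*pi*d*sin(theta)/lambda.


psi = 2*pi*0.55000*sin(24.160 deg) = 1.414391 rad
AF = |sin(4*1.414391/2) / (4*sin(1.414391/2))| = 0.1184

0.1184


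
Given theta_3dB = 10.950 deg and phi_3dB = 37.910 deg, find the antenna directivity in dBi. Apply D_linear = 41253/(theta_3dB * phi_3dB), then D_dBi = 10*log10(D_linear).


D_linear = 41253 / (10.950 * 37.910) = 99.37740
D_dBi = 10 * log10(99.37740) = 19.97 dBi

19.97 dBi


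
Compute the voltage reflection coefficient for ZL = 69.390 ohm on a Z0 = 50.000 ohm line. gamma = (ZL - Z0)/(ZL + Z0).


gamma = (69.390 - 50.000) / (69.390 + 50.000) = 0.1624

0.1624


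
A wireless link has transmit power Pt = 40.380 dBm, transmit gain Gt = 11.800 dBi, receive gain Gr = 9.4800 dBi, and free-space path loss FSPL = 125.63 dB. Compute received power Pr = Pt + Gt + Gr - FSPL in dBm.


Pr = 40.380 + 11.800 + 9.4800 - 125.63 = -63.97 dBm

-63.97 dBm


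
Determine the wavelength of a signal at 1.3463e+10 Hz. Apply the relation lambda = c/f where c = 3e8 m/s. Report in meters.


lambda = c / f = 3.0000e+08 / 1.3463e+10 = 0.02228 m

0.02228 m


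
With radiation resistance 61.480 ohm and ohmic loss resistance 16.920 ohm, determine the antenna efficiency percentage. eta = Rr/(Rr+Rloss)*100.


eta = 61.480 / (61.480 + 16.920) * 100 = 78.42%

78.42%


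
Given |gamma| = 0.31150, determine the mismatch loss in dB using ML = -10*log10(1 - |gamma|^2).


ML = -10 * log10(1 - 0.31150^2) = -10 * log10(0.90296775) = 0.4433 dB

0.4433 dB


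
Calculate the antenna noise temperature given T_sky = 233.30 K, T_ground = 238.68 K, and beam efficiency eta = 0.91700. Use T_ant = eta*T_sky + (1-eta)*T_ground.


T_ant = 0.91700 * 233.30 + (1 - 0.91700) * 238.68 = 233.7 K

233.7 K


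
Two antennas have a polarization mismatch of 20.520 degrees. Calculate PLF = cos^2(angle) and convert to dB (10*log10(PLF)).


PLF_linear = cos^2(20.520 deg) = 0.8771257
PLF_dB = 10 * log10(0.8771257) = -0.5694 dB

-0.5694 dB


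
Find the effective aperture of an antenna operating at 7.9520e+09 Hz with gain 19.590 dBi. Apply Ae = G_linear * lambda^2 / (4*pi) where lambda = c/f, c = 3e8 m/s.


lambda = c / f = 3.0000e+08 / 7.9520e+09 = 0.03772636 m
G_linear = 10^(19.590/10) = 90.99133
Ae = G_linear * lambda^2 / (4*pi) = 90.99133 * 0.03772636^2 / (4*pi) = 0.01031 m^2

0.01031 m^2


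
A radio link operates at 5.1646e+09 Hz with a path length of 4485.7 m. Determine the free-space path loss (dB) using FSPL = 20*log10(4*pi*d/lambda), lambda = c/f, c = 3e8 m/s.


lambda = c / f = 3.0000e+08 / 5.1646e+09 = 0.05808775 m
FSPL = 20 * log10(4*pi*4485.7/0.05808775) = 119.7 dB

119.7 dB


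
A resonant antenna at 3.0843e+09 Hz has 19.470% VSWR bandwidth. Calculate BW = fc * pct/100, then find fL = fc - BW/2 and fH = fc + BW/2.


BW = 3.0843e+09 * 19.470/100 = 6.005132e+08 Hz
fL = 3.0843e+09 - 6.005132e+08/2 = 2.784e+09 Hz
fH = 3.0843e+09 + 6.005132e+08/2 = 3.385e+09 Hz

BW=6.005e+08 Hz, fL=2.784e+09 Hz, fH=3.385e+09 Hz


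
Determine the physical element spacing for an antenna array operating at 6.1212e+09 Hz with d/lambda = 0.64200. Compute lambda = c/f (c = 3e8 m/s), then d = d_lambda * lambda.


lambda = c / f = 3.0000e+08 / 6.1212e+09 = 0.04901000 m
d = 0.64200 * 0.04901000 = 0.03146 m

0.03146 m


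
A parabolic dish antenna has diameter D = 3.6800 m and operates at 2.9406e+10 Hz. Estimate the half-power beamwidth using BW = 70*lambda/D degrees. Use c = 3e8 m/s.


lambda = c / f = 3.0000e+08 / 2.9406e+10 = 0.01020200 m
BW = 70 * 0.01020200 / 3.6800 = 0.1941 deg

0.1941 deg


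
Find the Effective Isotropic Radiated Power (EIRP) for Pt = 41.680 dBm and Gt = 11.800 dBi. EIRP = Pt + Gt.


EIRP = Pt + Gt = 41.680 + 11.800 = 53.48 dBm

53.48 dBm


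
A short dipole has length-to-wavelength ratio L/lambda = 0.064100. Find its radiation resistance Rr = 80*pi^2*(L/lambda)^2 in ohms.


Rr = 80 * pi^2 * (0.064100)^2 = 80 * 9.869604 * 4.108810e-03 = 3.244 ohm

3.244 ohm


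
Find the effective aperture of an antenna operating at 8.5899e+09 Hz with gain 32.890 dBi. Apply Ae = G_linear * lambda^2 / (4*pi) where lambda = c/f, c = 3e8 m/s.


lambda = c / f = 3.0000e+08 / 8.5899e+09 = 0.03492474 m
G_linear = 10^(32.890/10) = 1945.360
Ae = G_linear * lambda^2 / (4*pi) = 1945.360 * 0.03492474^2 / (4*pi) = 0.1888 m^2

0.1888 m^2


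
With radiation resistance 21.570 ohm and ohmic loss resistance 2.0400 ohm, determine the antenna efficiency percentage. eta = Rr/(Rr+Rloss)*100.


eta = 21.570 / (21.570 + 2.0400) * 100 = 91.36%

91.36%


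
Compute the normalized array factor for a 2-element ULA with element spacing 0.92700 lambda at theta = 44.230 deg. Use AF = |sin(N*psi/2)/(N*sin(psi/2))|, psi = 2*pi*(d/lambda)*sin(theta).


psi = 2*pi*0.92700*sin(44.230 deg) = 4.062833 rad
AF = |sin(2*4.062833/2) / (2*sin(4.062833/2))| = 0.4445

0.4445


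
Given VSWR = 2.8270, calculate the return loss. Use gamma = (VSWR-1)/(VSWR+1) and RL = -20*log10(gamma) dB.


gamma = (2.8270 - 1) / (2.8270 + 1) = 0.4773974
RL = -20 * log10(0.4773974) = 6.422 dB

6.422 dB


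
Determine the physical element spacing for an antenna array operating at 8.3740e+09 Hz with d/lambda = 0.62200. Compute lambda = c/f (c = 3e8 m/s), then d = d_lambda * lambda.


lambda = c / f = 3.0000e+08 / 8.3740e+09 = 0.03582517 m
d = 0.62200 * 0.03582517 = 0.02228 m

0.02228 m


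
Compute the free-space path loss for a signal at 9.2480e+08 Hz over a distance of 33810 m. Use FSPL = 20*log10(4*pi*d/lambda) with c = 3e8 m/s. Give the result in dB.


lambda = c / f = 3.0000e+08 / 9.2480e+08 = 0.3243945 m
FSPL = 20 * log10(4*pi*33810/0.3243945) = 122.3 dB

122.3 dB


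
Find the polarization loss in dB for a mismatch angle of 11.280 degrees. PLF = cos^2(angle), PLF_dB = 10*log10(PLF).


PLF_linear = cos^2(11.280 deg) = 0.9617391
PLF_dB = 10 * log10(0.9617391) = -0.1694 dB

-0.1694 dB


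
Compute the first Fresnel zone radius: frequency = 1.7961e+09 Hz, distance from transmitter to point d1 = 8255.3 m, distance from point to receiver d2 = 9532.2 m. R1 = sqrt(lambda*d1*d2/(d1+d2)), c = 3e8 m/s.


lambda = c / f = 3.0000e+08 / 1.7961e+09 = 0.1670286 m
R1 = sqrt(0.1670286 * 8255.3 * 9532.2 / (8255.3 + 9532.2)) = 27.18 m

27.18 m


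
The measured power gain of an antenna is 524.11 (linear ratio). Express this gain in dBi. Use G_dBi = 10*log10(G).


G_dBi = 10 * log10(524.11) = 27.19 dBi

27.19 dBi


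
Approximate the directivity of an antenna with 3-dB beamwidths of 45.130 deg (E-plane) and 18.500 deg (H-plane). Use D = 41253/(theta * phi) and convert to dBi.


D_linear = 41253 / (45.130 * 18.500) = 49.41041
D_dBi = 10 * log10(49.41041) = 16.94 dBi

16.94 dBi


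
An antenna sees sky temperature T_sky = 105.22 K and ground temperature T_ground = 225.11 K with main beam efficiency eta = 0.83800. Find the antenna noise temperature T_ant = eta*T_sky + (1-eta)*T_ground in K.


T_ant = 0.83800 * 105.22 + (1 - 0.83800) * 225.11 = 124.6 K

124.6 K


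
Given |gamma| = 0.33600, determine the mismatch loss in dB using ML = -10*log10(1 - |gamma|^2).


ML = -10 * log10(1 - 0.33600^2) = -10 * log10(0.887104) = 0.5203 dB

0.5203 dB


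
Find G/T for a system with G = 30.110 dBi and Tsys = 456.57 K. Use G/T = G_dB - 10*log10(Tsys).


G/T = 30.110 - 10*log10(456.57) = 30.110 - 26.59507 = 3.515 dB/K

3.515 dB/K


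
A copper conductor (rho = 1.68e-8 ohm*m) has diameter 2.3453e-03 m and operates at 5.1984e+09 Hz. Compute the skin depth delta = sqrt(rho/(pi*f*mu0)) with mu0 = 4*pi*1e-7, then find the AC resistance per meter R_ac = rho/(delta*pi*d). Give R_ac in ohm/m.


delta = sqrt(1.68e-8 / (pi * 5.1984e+09 * 4*pi*1e-7)) = 9.047736e-07 m
R_ac = 1.68e-8 / (9.047736e-07 * pi * 2.3453e-03) = 2.520 ohm/m

2.520 ohm/m


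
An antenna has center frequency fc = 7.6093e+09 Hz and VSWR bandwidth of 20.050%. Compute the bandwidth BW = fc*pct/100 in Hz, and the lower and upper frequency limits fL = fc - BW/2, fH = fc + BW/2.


BW = 7.6093e+09 * 20.050/100 = 1.525665e+09 Hz
fL = 7.6093e+09 - 1.525665e+09/2 = 6.846e+09 Hz
fH = 7.6093e+09 + 1.525665e+09/2 = 8.372e+09 Hz

BW=1.526e+09 Hz, fL=6.846e+09 Hz, fH=8.372e+09 Hz


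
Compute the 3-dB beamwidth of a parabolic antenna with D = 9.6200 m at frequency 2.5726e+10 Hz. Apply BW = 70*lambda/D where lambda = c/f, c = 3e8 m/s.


lambda = c / f = 3.0000e+08 / 2.5726e+10 = 0.01166135 m
BW = 70 * 0.01166135 / 9.6200 = 0.08485 deg

0.08485 deg


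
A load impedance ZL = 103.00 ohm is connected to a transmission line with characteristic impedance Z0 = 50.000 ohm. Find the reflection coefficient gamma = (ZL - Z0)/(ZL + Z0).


gamma = (103.00 - 50.000) / (103.00 + 50.000) = 0.3464

0.3464


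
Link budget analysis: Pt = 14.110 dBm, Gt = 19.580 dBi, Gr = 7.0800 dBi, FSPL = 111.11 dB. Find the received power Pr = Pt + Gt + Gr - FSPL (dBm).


Pr = 14.110 + 19.580 + 7.0800 - 111.11 = -70.34 dBm

-70.34 dBm


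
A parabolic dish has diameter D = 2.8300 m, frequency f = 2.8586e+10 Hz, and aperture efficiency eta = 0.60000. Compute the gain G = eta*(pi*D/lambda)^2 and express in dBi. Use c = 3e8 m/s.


lambda = c / f = 3.0000e+08 / 2.8586e+10 = 0.01049465 m
G_linear = 0.60000 * (pi * 2.8300 / 0.01049465)^2 = 430613.8
G_dBi = 10 * log10(430613.8) = 56.34 dBi

56.34 dBi


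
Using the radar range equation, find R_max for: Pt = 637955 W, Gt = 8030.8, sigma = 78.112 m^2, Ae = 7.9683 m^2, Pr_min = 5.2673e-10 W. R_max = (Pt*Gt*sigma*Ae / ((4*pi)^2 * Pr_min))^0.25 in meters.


R^4 = 637955*8030.8*78.112*7.9683 / ((4*pi)^2 * 5.2673e-10) = 3.833756e+19
R_max = 3.833756e+19^0.25 = 78688 m

78688 m


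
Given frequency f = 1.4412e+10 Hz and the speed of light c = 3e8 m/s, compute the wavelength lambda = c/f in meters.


lambda = c / f = 3.0000e+08 / 1.4412e+10 = 0.02082 m

0.02082 m


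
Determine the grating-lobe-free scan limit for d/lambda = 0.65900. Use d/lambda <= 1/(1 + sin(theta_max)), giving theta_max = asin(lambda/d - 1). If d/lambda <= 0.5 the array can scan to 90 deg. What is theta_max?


lambda/d - 1 = 1/0.65900 - 1 = 0.5174507
theta_max = asin(0.5174507) = 31.16 deg

31.16 deg


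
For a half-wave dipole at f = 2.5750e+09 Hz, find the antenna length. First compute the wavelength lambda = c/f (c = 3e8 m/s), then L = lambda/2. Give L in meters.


lambda = c / f = 3.0000e+08 / 2.5750e+09 = 0.1165049 m
L = lambda / 2 = 0.1165049 / 2 = 0.05825 m

0.05825 m


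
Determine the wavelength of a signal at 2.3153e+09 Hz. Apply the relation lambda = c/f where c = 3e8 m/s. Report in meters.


lambda = c / f = 3.0000e+08 / 2.3153e+09 = 0.1296 m

0.1296 m


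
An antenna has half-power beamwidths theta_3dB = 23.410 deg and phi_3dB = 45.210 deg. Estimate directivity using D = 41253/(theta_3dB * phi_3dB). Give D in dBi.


D_linear = 41253 / (23.410 * 45.210) = 38.97801
D_dBi = 10 * log10(38.97801) = 15.91 dBi

15.91 dBi


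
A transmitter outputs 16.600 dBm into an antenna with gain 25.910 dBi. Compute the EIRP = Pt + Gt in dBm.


EIRP = Pt + Gt = 16.600 + 25.910 = 42.51 dBm

42.51 dBm


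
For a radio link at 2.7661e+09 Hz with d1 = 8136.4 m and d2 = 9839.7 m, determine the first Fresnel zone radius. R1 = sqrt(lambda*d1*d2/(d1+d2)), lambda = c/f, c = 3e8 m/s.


lambda = c / f = 3.0000e+08 / 2.7661e+09 = 0.1084559 m
R1 = sqrt(0.1084559 * 8136.4 * 9839.7 / (8136.4 + 9839.7)) = 21.98 m

21.98 m


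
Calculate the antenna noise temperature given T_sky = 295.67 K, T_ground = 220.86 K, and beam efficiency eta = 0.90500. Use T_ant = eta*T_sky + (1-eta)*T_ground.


T_ant = 0.90500 * 295.67 + (1 - 0.90500) * 220.86 = 288.6 K

288.6 K


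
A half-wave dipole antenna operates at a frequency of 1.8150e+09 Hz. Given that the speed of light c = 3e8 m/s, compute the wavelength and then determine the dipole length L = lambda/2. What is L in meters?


lambda = c / f = 3.0000e+08 / 1.8150e+09 = 0.1652893 m
L = lambda / 2 = 0.1652893 / 2 = 0.08264 m

0.08264 m


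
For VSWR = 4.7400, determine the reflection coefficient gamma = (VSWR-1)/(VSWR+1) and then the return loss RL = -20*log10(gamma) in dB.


gamma = (4.7400 - 1) / (4.7400 + 1) = 0.6515679
RL = -20 * log10(0.6515679) = 3.721 dB

3.721 dB


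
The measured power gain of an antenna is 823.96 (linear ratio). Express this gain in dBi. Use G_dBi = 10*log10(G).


G_dBi = 10 * log10(823.96) = 29.16 dBi

29.16 dBi


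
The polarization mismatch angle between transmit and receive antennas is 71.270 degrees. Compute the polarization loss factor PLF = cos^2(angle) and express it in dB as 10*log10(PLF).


PLF_linear = cos^2(71.270 deg) = 0.1031109
PLF_dB = 10 * log10(0.1031109) = -9.867 dB

-9.867 dB


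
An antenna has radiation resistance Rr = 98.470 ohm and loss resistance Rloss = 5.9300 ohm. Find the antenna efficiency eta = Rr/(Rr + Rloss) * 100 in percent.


eta = 98.470 / (98.470 + 5.9300) * 100 = 94.32%

94.32%


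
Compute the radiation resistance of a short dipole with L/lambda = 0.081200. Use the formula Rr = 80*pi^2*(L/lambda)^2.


Rr = 80 * pi^2 * (0.081200)^2 = 80 * 9.869604 * 6.593440e-03 = 5.206 ohm

5.206 ohm


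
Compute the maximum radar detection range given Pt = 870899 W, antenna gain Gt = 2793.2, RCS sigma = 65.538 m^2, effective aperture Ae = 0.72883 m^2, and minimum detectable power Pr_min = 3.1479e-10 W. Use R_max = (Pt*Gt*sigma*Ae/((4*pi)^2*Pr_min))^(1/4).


R^4 = 870899*2793.2*65.538*0.72883 / ((4*pi)^2 * 3.1479e-10) = 2.337484e+18
R_max = 2.337484e+18^0.25 = 39101 m

39101 m


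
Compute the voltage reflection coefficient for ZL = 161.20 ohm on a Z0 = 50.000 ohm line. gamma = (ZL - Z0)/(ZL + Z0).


gamma = (161.20 - 50.000) / (161.20 + 50.000) = 0.5265

0.5265


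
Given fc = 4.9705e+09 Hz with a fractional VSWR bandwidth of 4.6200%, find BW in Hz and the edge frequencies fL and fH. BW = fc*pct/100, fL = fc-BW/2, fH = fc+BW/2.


BW = 4.9705e+09 * 4.6200/100 = 2.296371e+08 Hz
fL = 4.9705e+09 - 2.296371e+08/2 = 4.856e+09 Hz
fH = 4.9705e+09 + 2.296371e+08/2 = 5.085e+09 Hz

BW=2.296e+08 Hz, fL=4.856e+09 Hz, fH=5.085e+09 Hz


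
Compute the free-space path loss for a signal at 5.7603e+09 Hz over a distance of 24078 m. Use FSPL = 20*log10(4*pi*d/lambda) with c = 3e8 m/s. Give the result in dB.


lambda = c / f = 3.0000e+08 / 5.7603e+09 = 0.05208062 m
FSPL = 20 * log10(4*pi*24078/0.05208062) = 135.3 dB

135.3 dB


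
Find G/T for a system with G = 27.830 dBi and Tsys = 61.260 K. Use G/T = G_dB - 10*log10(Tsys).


G/T = 27.830 - 10*log10(61.260) = 27.830 - 17.87177 = 9.958 dB/K

9.958 dB/K


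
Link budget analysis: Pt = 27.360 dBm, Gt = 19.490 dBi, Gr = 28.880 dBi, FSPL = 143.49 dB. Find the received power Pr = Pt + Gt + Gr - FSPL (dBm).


Pr = 27.360 + 19.490 + 28.880 - 143.49 = -67.76 dBm

-67.76 dBm


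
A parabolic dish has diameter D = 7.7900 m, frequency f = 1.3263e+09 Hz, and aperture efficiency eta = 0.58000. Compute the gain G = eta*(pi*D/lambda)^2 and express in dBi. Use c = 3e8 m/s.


lambda = c / f = 3.0000e+08 / 1.3263e+09 = 0.2261932 m
G_linear = 0.58000 * (pi * 7.7900 / 0.2261932)^2 = 6789.590
G_dBi = 10 * log10(6789.590) = 38.32 dBi

38.32 dBi


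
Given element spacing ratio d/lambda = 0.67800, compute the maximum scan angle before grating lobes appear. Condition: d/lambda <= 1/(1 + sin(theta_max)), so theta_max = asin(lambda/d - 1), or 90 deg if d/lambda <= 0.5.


lambda/d - 1 = 1/0.67800 - 1 = 0.4749263
theta_max = asin(0.4749263) = 28.35 deg

28.35 deg


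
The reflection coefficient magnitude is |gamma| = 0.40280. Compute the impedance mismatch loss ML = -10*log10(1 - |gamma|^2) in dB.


ML = -10 * log10(1 - 0.40280^2) = -10 * log10(0.83775216) = 0.7688 dB

0.7688 dB


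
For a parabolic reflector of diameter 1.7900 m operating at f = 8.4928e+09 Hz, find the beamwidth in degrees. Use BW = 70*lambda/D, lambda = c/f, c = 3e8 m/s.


lambda = c / f = 3.0000e+08 / 8.4928e+09 = 0.03532404 m
BW = 70 * 0.03532404 / 1.7900 = 1.381 deg

1.381 deg


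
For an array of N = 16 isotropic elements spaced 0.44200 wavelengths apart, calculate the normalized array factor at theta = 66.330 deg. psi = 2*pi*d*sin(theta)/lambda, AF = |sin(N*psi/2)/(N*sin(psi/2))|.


psi = 2*pi*0.44200*sin(66.330 deg) = 2.543533 rad
AF = |sin(16*2.543533/2) / (16*sin(2.543533/2))| = 0.06523

0.06523


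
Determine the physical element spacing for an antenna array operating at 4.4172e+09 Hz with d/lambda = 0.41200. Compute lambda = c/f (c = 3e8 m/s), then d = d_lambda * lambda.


lambda = c / f = 3.0000e+08 / 4.4172e+09 = 0.06791633 m
d = 0.41200 * 0.06791633 = 0.02798 m

0.02798 m


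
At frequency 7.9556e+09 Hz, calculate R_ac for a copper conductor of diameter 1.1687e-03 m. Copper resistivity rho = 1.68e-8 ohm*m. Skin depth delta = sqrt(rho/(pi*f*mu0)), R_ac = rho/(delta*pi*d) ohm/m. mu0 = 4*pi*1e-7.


delta = sqrt(1.68e-8 / (pi * 7.9556e+09 * 4*pi*1e-7)) = 7.313720e-07 m
R_ac = 1.68e-8 / (7.313720e-07 * pi * 1.1687e-03) = 6.256 ohm/m

6.256 ohm/m


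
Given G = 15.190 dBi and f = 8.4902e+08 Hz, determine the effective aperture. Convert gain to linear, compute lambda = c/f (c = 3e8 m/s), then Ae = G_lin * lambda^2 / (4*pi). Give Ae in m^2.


lambda = c / f = 3.0000e+08 / 8.4902e+08 = 0.3533486 m
G_linear = 10^(15.190/10) = 33.03695
Ae = G_linear * lambda^2 / (4*pi) = 33.03695 * 0.3533486^2 / (4*pi) = 0.3282 m^2

0.3282 m^2


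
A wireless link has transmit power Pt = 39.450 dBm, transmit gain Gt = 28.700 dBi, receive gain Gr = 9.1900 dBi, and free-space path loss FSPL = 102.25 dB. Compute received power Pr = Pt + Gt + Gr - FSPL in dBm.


Pr = 39.450 + 28.700 + 9.1900 - 102.25 = -24.91 dBm

-24.91 dBm


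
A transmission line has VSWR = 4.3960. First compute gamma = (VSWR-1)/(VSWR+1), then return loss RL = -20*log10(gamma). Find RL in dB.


gamma = (4.3960 - 1) / (4.3960 + 1) = 0.6293551
RL = -20 * log10(0.6293551) = 4.022 dB

4.022 dB


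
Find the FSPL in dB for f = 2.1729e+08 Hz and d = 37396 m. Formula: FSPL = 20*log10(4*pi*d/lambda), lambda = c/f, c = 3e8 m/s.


lambda = c / f = 3.0000e+08 / 2.1729e+08 = 1.380643 m
FSPL = 20 * log10(4*pi*37396/1.380643) = 110.6 dB

110.6 dB


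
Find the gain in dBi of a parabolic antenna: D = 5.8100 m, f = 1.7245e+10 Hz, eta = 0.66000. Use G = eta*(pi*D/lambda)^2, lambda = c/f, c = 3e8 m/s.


lambda = c / f = 3.0000e+08 / 1.7245e+10 = 0.01739635 m
G_linear = 0.66000 * (pi * 5.8100 / 0.01739635)^2 = 726573.7
G_dBi = 10 * log10(726573.7) = 58.61 dBi

58.61 dBi


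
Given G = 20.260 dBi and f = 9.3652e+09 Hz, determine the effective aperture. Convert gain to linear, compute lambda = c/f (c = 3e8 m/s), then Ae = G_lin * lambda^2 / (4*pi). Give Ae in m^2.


lambda = c / f = 3.0000e+08 / 9.3652e+09 = 0.03203349 m
G_linear = 10^(20.260/10) = 106.1696
Ae = G_linear * lambda^2 / (4*pi) = 106.1696 * 0.03203349^2 / (4*pi) = 8.670e-03 m^2

8.670e-03 m^2


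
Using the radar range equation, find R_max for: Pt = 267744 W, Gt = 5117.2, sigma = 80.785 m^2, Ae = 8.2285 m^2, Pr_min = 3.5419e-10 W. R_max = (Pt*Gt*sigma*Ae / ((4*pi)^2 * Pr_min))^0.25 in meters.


R^4 = 267744*5117.2*80.785*8.2285 / ((4*pi)^2 * 3.5419e-10) = 1.628349e+19
R_max = 1.628349e+19^0.25 = 63524 m

63524 m


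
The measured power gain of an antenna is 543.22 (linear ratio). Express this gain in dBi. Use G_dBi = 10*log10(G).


G_dBi = 10 * log10(543.22) = 27.35 dBi

27.35 dBi


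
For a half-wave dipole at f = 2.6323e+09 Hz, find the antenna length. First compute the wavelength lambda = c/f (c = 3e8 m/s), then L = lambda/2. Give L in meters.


lambda = c / f = 3.0000e+08 / 2.6323e+09 = 0.1139688 m
L = lambda / 2 = 0.1139688 / 2 = 0.05698 m

0.05698 m


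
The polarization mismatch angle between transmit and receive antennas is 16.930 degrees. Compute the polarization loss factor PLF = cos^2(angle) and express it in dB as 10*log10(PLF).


PLF_linear = cos^2(16.930 deg) = 0.9152007
PLF_dB = 10 * log10(0.9152007) = -0.3848 dB

-0.3848 dB
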